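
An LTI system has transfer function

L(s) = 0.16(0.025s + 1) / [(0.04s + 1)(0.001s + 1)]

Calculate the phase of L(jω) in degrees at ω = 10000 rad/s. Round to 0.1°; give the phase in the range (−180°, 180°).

At ω = 10000 rad/s:
zero (1 + j10000·0.025) = 1 + j250 → |·| ≈ 250, ∠ ≈ 89.77°
pole (1 + j10000·0.04) = 1 + j400 → |·| ≈ 400, ∠ ≈ 89.86°
pole (1 + j10000·0.001) = 1 + j10 → |·| ≈ 10.05, ∠ ≈ 84.29°
∠L = (89.77°) − (89.86° + 84.29°) = -84.38°

-84.4°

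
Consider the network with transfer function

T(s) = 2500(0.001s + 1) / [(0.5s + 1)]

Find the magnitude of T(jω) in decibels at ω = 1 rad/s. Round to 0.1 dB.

67.0 dB

At ω = 1 rad/s:
zero (1 + j1·0.001) = 1 + j0.001 → |·| ≈ 1, ∠ ≈ 0.06°
pole (1 + j1·0.5) = 1 + j0.5 → |·| ≈ 1.118, ∠ ≈ 26.57°
|T| = 2500 · 1 / (1.118) ≈ 2236.1
Gain = 20 log₁₀(2236.1) ≈ 66.99 dB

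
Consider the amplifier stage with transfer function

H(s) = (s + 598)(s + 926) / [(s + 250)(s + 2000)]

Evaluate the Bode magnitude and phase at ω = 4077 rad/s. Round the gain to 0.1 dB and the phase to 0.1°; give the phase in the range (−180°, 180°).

At s = jω = j4077:
zero (s+598): 598 + j4077 → |·| = √(598²+4077²) = √16979533 ≈ 4120.6, ∠ = arctan(4077/598) ≈ 81.66°
zero (s+926): 926 + j4077 → |·| = √(926²+4077²) = √17479405 ≈ 4180.8, ∠ = arctan(4077/926) ≈ 77.20°
pole (s+250): 250 + j4077 → |·| = √(250²+4077²) = √16684429 ≈ 4084.7, ∠ = arctan(4077/250) ≈ 86.49°
pole (s+2000): 2000 + j4077 → |·| = √(2000²+4077²) = √20621929 ≈ 4541.1, ∠ = arctan(4077/2000) ≈ 63.87°
|H| = 1 · 1.7227e+07 / 1.8549e+07 ≈ 0.92873
Gain = 20 log₁₀(0.92873) ≈ -0.64 dB
∠H = 158.86° − 150.36° = 8.50°

-0.6 dB, 8.5°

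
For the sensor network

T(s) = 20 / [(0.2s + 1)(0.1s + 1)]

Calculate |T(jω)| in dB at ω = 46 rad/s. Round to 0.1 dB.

-6.8 dB

At ω = 46 rad/s:
pole (1 + j46·0.2) = 1 + j9.2 → |·| ≈ 9.2542, ∠ ≈ 83.80°
pole (1 + j46·0.1) = 1 + j4.6 → |·| ≈ 4.7074, ∠ ≈ 77.74°
|T| = 20 · 1 / (9.2542 · 4.7074) ≈ 0.4591
Gain = 20 log₁₀(0.4591) ≈ -6.76 dB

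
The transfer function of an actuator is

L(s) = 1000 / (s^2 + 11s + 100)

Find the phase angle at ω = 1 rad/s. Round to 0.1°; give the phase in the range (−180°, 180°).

At s = jω = j1:
quadratic: (j1)² + 11·j1 + 100 = 99 + j11 → |·| ≈ 99.609, ∠ ≈ 6.34°
∠L = 0.00° − 6.34° = -6.34°

-6.3°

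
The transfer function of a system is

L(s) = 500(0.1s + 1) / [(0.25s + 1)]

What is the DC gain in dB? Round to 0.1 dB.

L(0) = 500 · 1 / 1 = 500
20 log₁₀(500) ≈ 53.98 dB

54.0 dB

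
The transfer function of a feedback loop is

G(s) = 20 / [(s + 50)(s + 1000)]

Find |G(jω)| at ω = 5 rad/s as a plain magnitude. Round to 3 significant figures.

At s = jω = j5:
pole (s+50): 50 + j5 → |·| = √(50²+5²) = √2525 ≈ 50.249, ∠ = arctan(5/50) ≈ 5.71°
pole (s+1000): 1000 + j5 → |·| = √(1000²+5²) = √1000025 ≈ 1000, ∠ = arctan(5/1000) ≈ 0.29°
|G| = 20 / 50249 ≈ 0.00039802

0.000398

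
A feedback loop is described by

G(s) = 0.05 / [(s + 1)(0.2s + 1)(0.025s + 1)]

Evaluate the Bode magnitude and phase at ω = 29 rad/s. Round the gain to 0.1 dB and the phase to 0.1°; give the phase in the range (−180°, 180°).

-72.5 dB, 155.8°

At ω = 29 rad/s:
pole (1 + j29·1) = 1 + j29 → |·| ≈ 29.017, ∠ ≈ 88.03°
pole (1 + j29·0.2) = 1 + j5.8 → |·| ≈ 5.8856, ∠ ≈ 80.22°
pole (1 + j29·0.025) = 1 + j0.725 → |·| ≈ 1.2352, ∠ ≈ 35.94°
|G| = 0.05 · 1 / (29.017 · 5.8856 · 1.2352) ≈ 0.00023702
Gain = 20 log₁₀(0.00023702) ≈ -72.50 dB
∠G = (0°) − (88.03° + 80.22° + 35.94°) = -204.19° ≡ 155.81° (principal value)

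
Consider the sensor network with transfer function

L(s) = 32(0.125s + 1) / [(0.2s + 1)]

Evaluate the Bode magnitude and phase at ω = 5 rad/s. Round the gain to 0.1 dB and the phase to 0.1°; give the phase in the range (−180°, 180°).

28.5 dB, -13.0°

At ω = 5 rad/s:
zero (1 + j5·0.125) = 1 + j0.625 → |·| ≈ 1.1792, ∠ ≈ 32.01°
pole (1 + j5·0.2) = 1 + j1 → |·| ≈ 1.4142, ∠ ≈ 45.00°
|L| = 32 · 1.1792 / (1.4142) ≈ 26.683
Gain = 20 log₁₀(26.683) ≈ 28.52 dB
∠L = (32.01°) − (45.00°) = -12.99°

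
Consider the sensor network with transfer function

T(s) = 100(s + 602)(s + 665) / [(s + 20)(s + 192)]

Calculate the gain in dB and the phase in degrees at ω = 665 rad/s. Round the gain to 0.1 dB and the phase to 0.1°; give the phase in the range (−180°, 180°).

45.3 dB, -69.3°

At s = jω = j665:
zero (s+602): 602 + j665 → |·| = √(602²+665²) = √804629 ≈ 897.01, ∠ = arctan(665/602) ≈ 47.85°
zero (s+665): 665 + j665 → |·| = √(665²+665²) = √884450 ≈ 940.45, ∠ = arctan(665/665) ≈ 45.00°
pole (s+20): 20 + j665 → |·| = √(20²+665²) = √442625 ≈ 665.3, ∠ = arctan(665/20) ≈ 88.28°
pole (s+192): 192 + j665 → |·| = √(192²+665²) = √479089 ≈ 692.16, ∠ = arctan(665/192) ≈ 73.90°
|T| = 100 · 8.4359e+05 / 4.6049e+05 ≈ 183.19
Gain = 20 log₁₀(183.19) ≈ 45.26 dB
∠T = 92.85° − 162.18° = -69.33°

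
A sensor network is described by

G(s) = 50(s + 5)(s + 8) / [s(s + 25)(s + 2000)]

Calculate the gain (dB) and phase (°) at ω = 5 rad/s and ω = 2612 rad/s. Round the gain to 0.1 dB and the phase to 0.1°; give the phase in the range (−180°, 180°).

ω = 5: -37.7 dB, -24.4°; ω = 2612: -36.4 dB, -52.3°

At s = jω = j5:
zero (s+5): 5 + j5 → |·| = √(5²+5²) = √50 ≈ 7.0711, ∠ = arctan(5/5) ≈ 45.00°
zero (s+8): 8 + j5 → |·| = √(8²+5²) = √89 ≈ 9.434, ∠ = arctan(5/8) ≈ 32.01°
pole (s+25): 25 + j5 → |·| = √(25²+5²) = √650 ≈ 25.495, ∠ = arctan(5/25) ≈ 11.31°
pole (s+2000): 2000 + j5 → |·| = √(2000²+5²) = √4000025 ≈ 2000, ∠ = arctan(5/2000) ≈ 0.14°
pole at origin: |s| = 5, ∠ = 90.00° (in denominator)
|G| = 50 · 66.709 / 2.5495e+05 ≈ 0.013083
Gain = 20 log₁₀(0.013083) ≈ -37.67 dB
∠G = 77.01° − 101.45° = -24.44°

At s = jω = j2612:
zero (s+5): 5 + j2612 → |·| = √(5²+2612²) = √6822569 ≈ 2612, ∠ = arctan(2612/5) ≈ 89.89°
zero (s+8): 8 + j2612 → |·| = √(8²+2612²) = √6822608 ≈ 2612, ∠ = arctan(2612/8) ≈ 89.82°
pole (s+25): 25 + j2612 → |·| = √(25²+2612²) = √6823169 ≈ 2612.1, ∠ = arctan(2612/25) ≈ 89.45°
pole (s+2000): 2000 + j2612 → |·| = √(2000²+2612²) = √10822544 ≈ 3289.8, ∠ = arctan(2612/2000) ≈ 52.56°
pole at origin: |s| = 2612, ∠ = 90.00° (in denominator)
|G| = 50 · 6.8225e+06 / 2.2446e+10 ≈ 0.015198
Gain = 20 log₁₀(0.015198) ≈ -36.36 dB
∠G = 179.71° − 232.01° = -52.30°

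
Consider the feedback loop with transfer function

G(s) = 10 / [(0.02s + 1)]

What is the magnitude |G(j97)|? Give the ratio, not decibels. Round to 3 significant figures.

At ω = 97 rad/s:
pole (1 + j97·0.02) = 1 + j1.94 → |·| ≈ 2.1826, ∠ ≈ 62.73°
|G| = 10 · 1 / (2.1826) ≈ 4.5817

4.58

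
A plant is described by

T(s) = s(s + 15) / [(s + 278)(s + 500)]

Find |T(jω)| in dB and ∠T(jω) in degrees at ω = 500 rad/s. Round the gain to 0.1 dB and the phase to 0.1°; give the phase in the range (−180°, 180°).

-4.2 dB, 72.4°

At s = jω = j500:
zero (s+15): 15 + j500 → |·| = √(15²+500²) = √250225 ≈ 500.22, ∠ = arctan(500/15) ≈ 88.28°
zero at origin: s = j500 → |·| = 500, ∠ = 90.00°
pole (s+278): 278 + j500 → |·| = √(278²+500²) = √327284 ≈ 572.09, ∠ = arctan(500/278) ≈ 60.93°
pole (s+500): 500 + j500 → |·| = √(500²+500²) = √500000 ≈ 707.11, ∠ = arctan(500/500) ≈ 45.00°
|T| = 1 · 2.5011e+05 / 4.0453e+05 ≈ 0.61827
Gain = 20 log₁₀(0.61827) ≈ -4.18 dB
∠T = 178.28° − 105.93° = 72.35°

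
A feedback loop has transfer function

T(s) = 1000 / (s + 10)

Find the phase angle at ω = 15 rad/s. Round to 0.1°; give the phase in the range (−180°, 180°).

At s = jω = j15:
pole (s+10): 10 + j15 → |·| = √(10²+15²) = √325 ≈ 18.028, ∠ = arctan(15/10) ≈ 56.31°
∠T = 0.00° − 56.31° = -56.31°

-56.3°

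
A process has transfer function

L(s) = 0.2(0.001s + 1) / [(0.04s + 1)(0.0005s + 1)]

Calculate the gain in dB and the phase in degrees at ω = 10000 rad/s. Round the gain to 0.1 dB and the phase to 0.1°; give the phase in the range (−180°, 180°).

-60.1 dB, -84.3°

At ω = 10000 rad/s:
zero (1 + j10000·0.001) = 1 + j10 → |·| ≈ 10.05, ∠ ≈ 84.29°
pole (1 + j10000·0.04) = 1 + j400 → |·| ≈ 400, ∠ ≈ 89.86°
pole (1 + j10000·0.0005) = 1 + j5 → |·| ≈ 5.099, ∠ ≈ 78.69°
|L| = 0.2 · 10.05 / (400 · 5.099) ≈ 0.00098549
Gain = 20 log₁₀(0.00098549) ≈ -60.13 dB
∠L = (84.29°) − (89.86° + 78.69°) = -84.26°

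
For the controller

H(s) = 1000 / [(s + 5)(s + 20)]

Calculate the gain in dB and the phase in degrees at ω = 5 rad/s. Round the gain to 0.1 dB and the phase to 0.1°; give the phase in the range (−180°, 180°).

16.7 dB, -59.0°

At s = jω = j5:
pole (s+5): 5 + j5 → |·| = √(5²+5²) = √50 ≈ 7.0711, ∠ = arctan(5/5) ≈ 45.00°
pole (s+20): 20 + j5 → |·| = √(20²+5²) = √425 ≈ 20.616, ∠ = arctan(5/20) ≈ 14.04°
|H| = 1000 / 145.78 ≈ 6.8597
Gain = 20 log₁₀(6.8597) ≈ 16.73 dB
∠H = 0.00° − 59.04° = -59.04°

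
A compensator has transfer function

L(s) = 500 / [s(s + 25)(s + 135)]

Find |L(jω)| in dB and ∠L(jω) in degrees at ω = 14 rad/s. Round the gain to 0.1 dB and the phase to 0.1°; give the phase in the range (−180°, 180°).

-40.7 dB, -125.2°

At s = jω = j14:
pole (s+25): 25 + j14 → |·| = √(25²+14²) = √821 ≈ 28.653, ∠ = arctan(14/25) ≈ 29.25°
pole (s+135): 135 + j14 → |·| = √(135²+14²) = √18421 ≈ 135.72, ∠ = arctan(14/135) ≈ 5.92°
pole at origin: |s| = 14, ∠ = 90.00° (in denominator)
|L| = 500 / 54443 ≈ 0.0091839
Gain = 20 log₁₀(0.0091839) ≈ -40.74 dB
∠L = 0.00° − 125.17° = -125.17°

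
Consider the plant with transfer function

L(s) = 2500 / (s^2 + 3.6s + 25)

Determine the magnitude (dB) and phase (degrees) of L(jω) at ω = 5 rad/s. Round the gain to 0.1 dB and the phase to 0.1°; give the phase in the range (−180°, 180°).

At s = jω = j5:
quadratic: (j5)² + 3.6·j5 + 25 = 0 + j18 → |·| ≈ 18, ∠ ≈ 90.00°
|L| = 2500 / 18 ≈ 138.89
Gain = 20 log₁₀(138.89) ≈ 42.85 dB
∠L = 0.00° − 90.00° = -90.00°

42.9 dB, -90.0°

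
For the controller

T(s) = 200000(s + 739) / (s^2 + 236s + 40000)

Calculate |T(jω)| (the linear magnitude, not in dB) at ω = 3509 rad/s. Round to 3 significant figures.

At s = jω = j3509:
zero (s+739): 739 + j3509 → |·| = √(739²+3509²) = √12859202 ≈ 3586, ∠ = arctan(3509/739) ≈ 78.11°
quadratic: (j3509)² + 236·j3509 + 40000 = -12273081 + j828124 → |·| ≈ 1.2301e+07, ∠ ≈ 176.14°
|T| = 200000 · 3586 / 1.2301e+07 ≈ 58.304

58.3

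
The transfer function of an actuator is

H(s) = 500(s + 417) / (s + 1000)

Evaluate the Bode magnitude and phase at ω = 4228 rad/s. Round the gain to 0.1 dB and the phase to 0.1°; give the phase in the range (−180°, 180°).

At s = jω = j4228:
zero (s+417): 417 + j4228 → |·| = √(417²+4228²) = √18049873 ≈ 4248.5, ∠ = arctan(4228/417) ≈ 84.37°
pole (s+1000): 1000 + j4228 → |·| = √(1000²+4228²) = √18875984 ≈ 4344.7, ∠ = arctan(4228/1000) ≈ 76.69°
|H| = 500 · 4248.5 / 4344.7 ≈ 488.93
Gain = 20 log₁₀(488.93) ≈ 53.78 dB
∠H = 84.37° − 76.69° = 7.68°

53.8 dB, 7.7°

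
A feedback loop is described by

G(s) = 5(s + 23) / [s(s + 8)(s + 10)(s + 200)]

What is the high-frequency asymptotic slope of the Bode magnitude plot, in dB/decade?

Each pole contributes −20 dB/decade at high frequency; each zero contributes +20 dB/decade.
Net: 1 zero(s) − 4 pole(s) → -60 dB/decade.

-60 dB/decade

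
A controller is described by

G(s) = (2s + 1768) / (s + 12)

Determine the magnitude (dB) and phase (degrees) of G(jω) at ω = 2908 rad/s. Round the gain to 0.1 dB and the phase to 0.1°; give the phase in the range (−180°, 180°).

6.4 dB, -16.7°

Substitute s = j2908:
Numerator: 2(j2908) + 1768 = 1768 + j5816
Denominator: (j2908) + 12 = 12 + j2908
|N| = √(1768² + 5816²) ≈ 6078.8, ∠N ≈ 73.09°
|D| = √(12² + 2908²) ≈ 2908, ∠D ≈ 89.76°
|G| = 6078.8 / 2908 ≈ 2.0904
Gain = 20 log₁₀(2.0904) ≈ 6.40 dB
∠G = 73.09° − 89.76° = -16.67°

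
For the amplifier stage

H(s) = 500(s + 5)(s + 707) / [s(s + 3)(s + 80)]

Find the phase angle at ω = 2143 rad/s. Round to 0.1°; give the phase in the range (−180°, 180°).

At s = jω = j2143:
zero (s+5): 5 + j2143 → |·| = √(5²+2143²) = √4592474 ≈ 2143, ∠ = arctan(2143/5) ≈ 89.87°
zero (s+707): 707 + j2143 → |·| = √(707²+2143²) = √5092298 ≈ 2256.6, ∠ = arctan(2143/707) ≈ 71.74°
pole (s+3): 3 + j2143 → |·| = √(3²+2143²) = √4592458 ≈ 2143, ∠ = arctan(2143/3) ≈ 89.92°
pole (s+80): 80 + j2143 → |·| = √(80²+2143²) = √4598849 ≈ 2144.5, ∠ = arctan(2143/80) ≈ 87.86°
pole at origin: |s| = 2143, ∠ = 90.00° (in denominator)
∠H = 161.61° − 267.78° = -106.17°

-106.2°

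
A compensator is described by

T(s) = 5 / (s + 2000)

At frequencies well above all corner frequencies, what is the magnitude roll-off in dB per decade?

Each pole contributes −20 dB/decade at high frequency; each zero contributes +20 dB/decade.
Net: 0 zero(s) − 1 pole(s) → -20 dB/decade.

-20 dB/decade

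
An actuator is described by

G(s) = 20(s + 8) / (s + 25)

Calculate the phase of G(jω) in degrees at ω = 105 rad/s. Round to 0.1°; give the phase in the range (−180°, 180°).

9.0°

At s = jω = j105:
zero (s+8): 8 + j105 → |·| = √(8²+105²) = √11089 ≈ 105.3, ∠ = arctan(105/8) ≈ 85.64°
pole (s+25): 25 + j105 → |·| = √(25²+105²) = √11650 ≈ 107.94, ∠ = arctan(105/25) ≈ 76.61°
∠G = 85.64° − 76.61° = 9.03°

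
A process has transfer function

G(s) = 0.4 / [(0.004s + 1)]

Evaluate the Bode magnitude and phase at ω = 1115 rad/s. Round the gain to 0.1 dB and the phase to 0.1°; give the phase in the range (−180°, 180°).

-21.2 dB, -77.4°

At ω = 1115 rad/s:
pole (1 + j1115·0.004) = 1 + j4.46 → |·| ≈ 4.5707, ∠ ≈ 77.36°
|G| = 0.4 · 1 / (4.5707) ≈ 0.087514
Gain = 20 log₁₀(0.087514) ≈ -21.16 dB
∠G = (0°) − (77.36°) = -77.36°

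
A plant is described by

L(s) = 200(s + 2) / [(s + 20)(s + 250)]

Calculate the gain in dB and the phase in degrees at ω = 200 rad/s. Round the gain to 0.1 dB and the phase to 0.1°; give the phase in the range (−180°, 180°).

-4.1 dB, -33.5°

At s = jω = j200:
zero (s+2): 2 + j200 → |·| = √(2²+200²) = √40004 ≈ 200.01, ∠ = arctan(200/2) ≈ 89.43°
pole (s+20): 20 + j200 → |·| = √(20²+200²) = √40400 ≈ 201, ∠ = arctan(200/20) ≈ 84.29°
pole (s+250): 250 + j200 → |·| = √(250²+200²) = √102500 ≈ 320.16, ∠ = arctan(200/250) ≈ 38.66°
|L| = 200 · 200.01 / 64352 ≈ 0.62161
Gain = 20 log₁₀(0.62161) ≈ -4.13 dB
∠L = 89.43° − 122.95° = -33.52°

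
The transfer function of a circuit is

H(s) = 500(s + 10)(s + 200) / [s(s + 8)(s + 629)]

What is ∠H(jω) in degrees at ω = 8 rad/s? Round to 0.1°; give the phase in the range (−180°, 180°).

-94.8°

At s = jω = j8:
zero (s+10): 10 + j8 → |·| = √(10²+8²) = √164 ≈ 12.806, ∠ = arctan(8/10) ≈ 38.66°
zero (s+200): 200 + j8 → |·| = √(200²+8²) = √40064 ≈ 200.16, ∠ = arctan(8/200) ≈ 2.29°
pole (s+8): 8 + j8 → |·| = √(8²+8²) = √128 ≈ 11.314, ∠ = arctan(8/8) ≈ 45.00°
pole (s+629): 629 + j8 → |·| = √(629²+8²) = √395705 ≈ 629.05, ∠ = arctan(8/629) ≈ 0.73°
pole at origin: |s| = 8, ∠ = 90.00° (in denominator)
∠H = 40.95° − 135.73° = -94.78°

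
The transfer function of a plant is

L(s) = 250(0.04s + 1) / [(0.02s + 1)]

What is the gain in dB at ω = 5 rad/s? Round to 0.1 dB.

48.1 dB

At ω = 5 rad/s:
zero (1 + j5·0.04) = 1 + j0.2 → |·| ≈ 1.0198, ∠ ≈ 11.31°
pole (1 + j5·0.02) = 1 + j0.1 → |·| ≈ 1.005, ∠ ≈ 5.71°
|L| = 250 · 1.0198 / (1.005) ≈ 253.68
Gain = 20 log₁₀(253.68) ≈ 48.09 dB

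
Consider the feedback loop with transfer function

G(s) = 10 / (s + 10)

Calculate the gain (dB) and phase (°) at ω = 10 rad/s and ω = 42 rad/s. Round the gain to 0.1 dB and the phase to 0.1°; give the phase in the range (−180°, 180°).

At s = jω = j10:
pole (s+10): 10 + j10 → |·| = √(10²+10²) = √200 ≈ 14.142, ∠ = arctan(10/10) ≈ 45.00°
|G| = 10 / 14.142 ≈ 0.70711
Gain = 20 log₁₀(0.70711) ≈ -3.01 dB
∠G = 0.00° − 45.00° = -45.00°

At s = jω = j42:
pole (s+10): 10 + j42 → |·| = √(10²+42²) = √1864 ≈ 43.174, ∠ = arctan(42/10) ≈ 76.61°
|G| = 10 / 43.174 ≈ 0.23162
Gain = 20 log₁₀(0.23162) ≈ -12.70 dB
∠G = 0.00° − 76.61° = -76.61°

ω = 10: -3.0 dB, -45.0°; ω = 42: -12.7 dB, -76.6°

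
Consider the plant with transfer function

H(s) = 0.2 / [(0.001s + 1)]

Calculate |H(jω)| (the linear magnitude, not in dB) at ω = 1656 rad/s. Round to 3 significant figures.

0.103

At ω = 1656 rad/s:
pole (1 + j1656·0.001) = 1 + j1.656 → |·| ≈ 1.9345, ∠ ≈ 58.87°
|H| = 0.2 · 1 / (1.9345) ≈ 0.10339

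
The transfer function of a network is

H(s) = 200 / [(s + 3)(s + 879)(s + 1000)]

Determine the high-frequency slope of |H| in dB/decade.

-60 dB/decade

Each pole contributes −20 dB/decade at high frequency; each zero contributes +20 dB/decade.
Net: 0 zero(s) − 3 pole(s) → -60 dB/decade.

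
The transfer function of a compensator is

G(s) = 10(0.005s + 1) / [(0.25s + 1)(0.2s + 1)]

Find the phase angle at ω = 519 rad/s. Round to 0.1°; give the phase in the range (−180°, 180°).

-110.1°

At ω = 519 rad/s:
zero (1 + j519·0.005) = 1 + j2.595 → |·| ≈ 2.781, ∠ ≈ 68.93°
pole (1 + j519·0.25) = 1 + j129.75 → |·| ≈ 129.75, ∠ ≈ 89.56°
pole (1 + j519·0.2) = 1 + j103.8 → |·| ≈ 103.8, ∠ ≈ 89.45°
∠G = (68.93°) − (89.56° + 89.45°) = -110.08°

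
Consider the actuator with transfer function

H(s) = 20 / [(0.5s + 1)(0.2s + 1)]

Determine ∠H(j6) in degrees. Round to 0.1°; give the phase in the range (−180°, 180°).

At ω = 6 rad/s:
pole (1 + j6·0.5) = 1 + j3 → |·| ≈ 3.1623, ∠ ≈ 71.57°
pole (1 + j6·0.2) = 1 + j1.2 → |·| ≈ 1.562, ∠ ≈ 50.19°
∠H = (0°) − (71.57° + 50.19°) = -121.76°

-121.8°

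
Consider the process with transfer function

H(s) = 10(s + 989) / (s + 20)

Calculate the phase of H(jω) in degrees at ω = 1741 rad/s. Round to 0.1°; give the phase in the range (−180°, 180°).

-28.9°

At s = jω = j1741:
zero (s+989): 989 + j1741 → |·| = √(989²+1741²) = √4009202 ≈ 2002.3, ∠ = arctan(1741/989) ≈ 60.40°
pole (s+20): 20 + j1741 → |·| = √(20²+1741²) = √3031481 ≈ 1741.1, ∠ = arctan(1741/20) ≈ 89.34°
∠H = 60.40° − 89.34° = -28.94°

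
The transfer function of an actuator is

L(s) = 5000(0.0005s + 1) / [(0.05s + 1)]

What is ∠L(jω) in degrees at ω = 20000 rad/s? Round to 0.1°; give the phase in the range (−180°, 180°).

-5.7°

At ω = 20000 rad/s:
zero (1 + j20000·0.0005) = 1 + j10 → |·| ≈ 10.05, ∠ ≈ 84.29°
pole (1 + j20000·0.05) = 1 + j1000 → |·| ≈ 1000, ∠ ≈ 89.94°
∠L = (84.29°) − (89.94°) = -5.65°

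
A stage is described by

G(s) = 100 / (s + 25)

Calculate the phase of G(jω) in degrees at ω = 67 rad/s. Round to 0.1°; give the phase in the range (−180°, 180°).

-69.5°

Substitute s = j67:
Numerator: 100 = 100 + j0
Denominator: (j67) + 25 = 25 + j67
|N| = √(100² + 0²) ≈ 100, ∠N ≈ 0.00°
|D| = √(25² + 67²) ≈ 71.512, ∠D ≈ 69.54°
∠G = 0.00° − 69.54° = -69.54°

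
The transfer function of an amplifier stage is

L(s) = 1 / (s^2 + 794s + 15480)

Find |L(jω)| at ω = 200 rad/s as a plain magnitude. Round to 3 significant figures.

Substitute s = j200:
Numerator: 1 = 1 + j0
Denominator: (j200)^2 + 794(j200) + 15480 = -24520 + j158800
|N| = √(1² + 0²) ≈ 1, ∠N ≈ 0.00°
|D| = √(24520² + 158800²) ≈ 1.6068e+05, ∠D ≈ 98.78°
|L| = 1 / 1.6068e+05 ≈ 6.2235e-06

6.22e-06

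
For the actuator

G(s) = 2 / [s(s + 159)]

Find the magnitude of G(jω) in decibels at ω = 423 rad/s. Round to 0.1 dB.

-99.6 dB

At s = jω = j423:
pole (s+159): 159 + j423 → |·| = √(159²+423²) = √204210 ≈ 451.9, ∠ = arctan(423/159) ≈ 69.40°
pole at origin: |s| = 423, ∠ = 90.00° (in denominator)
|G| = 2 / 1.9115e+05 ≈ 1.0463e-05
Gain = 20 log₁₀(1.0463e-05) ≈ -99.61 dB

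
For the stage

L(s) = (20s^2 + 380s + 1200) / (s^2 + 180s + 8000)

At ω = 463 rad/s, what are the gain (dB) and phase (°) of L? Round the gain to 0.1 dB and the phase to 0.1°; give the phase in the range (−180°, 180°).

Substitute s = j463:
Numerator: 20(j463)^2 + 380(j463) + 1200 = -4286180 + j175940
Denominator: (j463)^2 + 180(j463) + 8000 = -206369 + j83340
|N| = √(4286180² + 175940²) ≈ 4.2898e+06, ∠N ≈ 177.65°
|D| = √(206369² + 83340²) ≈ 2.2256e+05, ∠D ≈ 158.01°
|L| = 4.2898e+06 / 2.2256e+05 ≈ 19.275
Gain = 20 log₁₀(19.275) ≈ 25.70 dB
∠L = 177.65° − 158.01° = 19.64°

25.7 dB, 19.6°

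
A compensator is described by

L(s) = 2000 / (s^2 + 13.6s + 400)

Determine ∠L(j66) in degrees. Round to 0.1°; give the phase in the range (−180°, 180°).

-167.2°

At s = jω = j66:
quadratic: (j66)² + 13.6·j66 + 400 = -3956 + j897.6 → |·| ≈ 4056.6, ∠ ≈ 167.22°
∠L = 0.00° − 167.22° = -167.22°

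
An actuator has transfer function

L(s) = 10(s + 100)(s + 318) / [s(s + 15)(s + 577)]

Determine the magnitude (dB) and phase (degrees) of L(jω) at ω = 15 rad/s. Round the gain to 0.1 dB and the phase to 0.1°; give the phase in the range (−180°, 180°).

4.9 dB, -125.3°

At s = jω = j15:
zero (s+100): 100 + j15 → |·| = √(100²+15²) = √10225 ≈ 101.12, ∠ = arctan(15/100) ≈ 8.53°
zero (s+318): 318 + j15 → |·| = √(318²+15²) = √101349 ≈ 318.35, ∠ = arctan(15/318) ≈ 2.70°
pole (s+15): 15 + j15 → |·| = √(15²+15²) = √450 ≈ 21.213, ∠ = arctan(15/15) ≈ 45.00°
pole (s+577): 577 + j15 → |·| = √(577²+15²) = √333154 ≈ 577.19, ∠ = arctan(15/577) ≈ 1.49°
pole at origin: |s| = 15, ∠ = 90.00° (in denominator)
|L| = 10 · 32192 / 1.8366e+05 ≈ 1.7528
Gain = 20 log₁₀(1.7528) ≈ 4.87 dB
∠L = 11.23° − 136.49° = -125.26°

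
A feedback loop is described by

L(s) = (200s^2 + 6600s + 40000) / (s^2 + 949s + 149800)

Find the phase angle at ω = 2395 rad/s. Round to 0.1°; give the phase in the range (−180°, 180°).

Substitute s = j2395:
Numerator: 200(j2395)^2 + 6600(j2395) + 40000 = -1147165000 + j15807000
Denominator: (j2395)^2 + 949(j2395) + 149800 = -5586225 + j2272855
|N| = √(1147165000² + 15807000²) ≈ 1.1473e+09, ∠N ≈ 179.21°
|D| = √(5586225² + 2272855²) ≈ 6.0309e+06, ∠D ≈ 157.86°
∠L = 179.21° − 157.86° = 21.35°

21.4°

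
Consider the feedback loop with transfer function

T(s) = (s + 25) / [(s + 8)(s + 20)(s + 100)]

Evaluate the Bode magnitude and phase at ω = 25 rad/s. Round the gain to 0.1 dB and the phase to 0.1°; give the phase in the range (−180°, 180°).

-67.8 dB, -92.6°

At s = jω = j25:
zero (s+25): 25 + j25 → |·| = √(25²+25²) = √1250 ≈ 35.355, ∠ = arctan(25/25) ≈ 45.00°
pole (s+8): 8 + j25 → |·| = √(8²+25²) = √689 ≈ 26.249, ∠ = arctan(25/8) ≈ 72.26°
pole (s+20): 20 + j25 → |·| = √(20²+25²) = √1025 ≈ 32.016, ∠ = arctan(25/20) ≈ 51.34°
pole (s+100): 100 + j25 → |·| = √(100²+25²) = √10625 ≈ 103.08, ∠ = arctan(25/100) ≈ 14.04°
|T| = 1 · 35.355 / 86627 ≈ 0.00040813
Gain = 20 log₁₀(0.00040813) ≈ -67.78 dB
∠T = 45.00° − 137.64° = -92.64°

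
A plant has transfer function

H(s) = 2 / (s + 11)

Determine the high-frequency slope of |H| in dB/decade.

-20 dB/decade

Each pole contributes −20 dB/decade at high frequency; each zero contributes +20 dB/decade.
Net: 0 zero(s) − 1 pole(s) → -20 dB/decade.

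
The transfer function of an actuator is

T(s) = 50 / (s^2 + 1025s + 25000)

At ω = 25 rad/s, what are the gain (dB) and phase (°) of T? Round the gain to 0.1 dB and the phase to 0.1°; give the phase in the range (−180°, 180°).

-57.0 dB, -46.4°

Substitute s = j25:
Numerator: 50 = 50 + j0
Denominator: (j25)^2 + 1025(j25) + 25000 = 24375 + j25625
|N| = √(50² + 0²) ≈ 50, ∠N ≈ 0.00°
|D| = √(24375² + 25625²) ≈ 35366, ∠D ≈ 46.43°
|T| = 50 / 35366 ≈ 0.0014138
Gain = 20 log₁₀(0.0014138) ≈ -56.99 dB
∠T = 0.00° − 46.43° = -46.43°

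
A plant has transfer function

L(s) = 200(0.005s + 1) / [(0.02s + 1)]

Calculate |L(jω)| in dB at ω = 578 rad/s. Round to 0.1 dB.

34.4 dB

At ω = 578 rad/s:
zero (1 + j578·0.005) = 1 + j2.89 → |·| ≈ 3.0581, ∠ ≈ 70.91°
pole (1 + j578·0.02) = 1 + j11.56 → |·| ≈ 11.603, ∠ ≈ 85.06°
|L| = 200 · 3.0581 / (11.603) ≈ 52.712
Gain = 20 log₁₀(52.712) ≈ 34.44 dB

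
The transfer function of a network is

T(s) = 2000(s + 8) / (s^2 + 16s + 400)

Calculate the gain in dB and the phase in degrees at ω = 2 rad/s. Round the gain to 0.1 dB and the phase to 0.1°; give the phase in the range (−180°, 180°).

At s = jω = j2:
zero (s+8): 8 + j2 → |·| = √(8²+2²) = √68 ≈ 8.2462, ∠ = arctan(2/8) ≈ 14.04°
quadratic: (j2)² + 16·j2 + 400 = 396 + j32 → |·| ≈ 397.29, ∠ ≈ 4.62°
|T| = 2000 · 8.2462 / 397.29 ≈ 41.512
Gain = 20 log₁₀(41.512) ≈ 32.36 dB
∠T = 14.04° − 4.62° = 9.42°

32.4 dB, 9.4°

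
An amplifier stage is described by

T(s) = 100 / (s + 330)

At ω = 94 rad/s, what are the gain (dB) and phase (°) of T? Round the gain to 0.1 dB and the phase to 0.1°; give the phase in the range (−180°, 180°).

-10.7 dB, -15.9°

Substitute s = j94:
Numerator: 100 = 100 + j0
Denominator: (j94) + 330 = 330 + j94
|N| = √(100² + 0²) ≈ 100, ∠N ≈ 0.00°
|D| = √(330² + 94²) ≈ 343.13, ∠D ≈ 15.90°
|T| = 100 / 343.13 ≈ 0.29143
Gain = 20 log₁₀(0.29143) ≈ -10.71 dB
∠T = 0.00° − 15.90° = -15.90°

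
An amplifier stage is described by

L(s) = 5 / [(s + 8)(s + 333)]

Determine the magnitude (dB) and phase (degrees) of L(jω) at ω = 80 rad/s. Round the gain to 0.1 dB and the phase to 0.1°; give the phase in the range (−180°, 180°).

At s = jω = j80:
pole (s+8): 8 + j80 → |·| = √(8²+80²) = √6464 ≈ 80.399, ∠ = arctan(80/8) ≈ 84.29°
pole (s+333): 333 + j80 → |·| = √(333²+80²) = √117289 ≈ 342.47, ∠ = arctan(80/333) ≈ 13.51°
|L| = 5 / 27534 ≈ 0.00018159
Gain = 20 log₁₀(0.00018159) ≈ -74.82 dB
∠L = 0.00° − 97.80° = -97.80°

-74.8 dB, -97.8°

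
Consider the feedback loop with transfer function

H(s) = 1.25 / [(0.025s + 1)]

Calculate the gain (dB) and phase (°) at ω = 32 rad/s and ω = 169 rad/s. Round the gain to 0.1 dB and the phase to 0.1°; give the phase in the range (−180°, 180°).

At ω = 32 rad/s:
pole (1 + j32·0.025) = 1 + j0.8 → |·| ≈ 1.2806, ∠ ≈ 38.66°
|H| = 1.25 · 1 / (1.2806) ≈ 0.9761
Gain = 20 log₁₀(0.9761) ≈ -0.21 dB
∠H = (0°) − (38.66°) = -38.66°

At ω = 169 rad/s:
pole (1 + j169·0.025) = 1 + j4.225 → |·| ≈ 4.3417, ∠ ≈ 76.68°
|H| = 1.25 · 1 / (4.3417) ≈ 0.28791
Gain = 20 log₁₀(0.28791) ≈ -10.81 dB
∠H = (0°) − (76.68°) = -76.68°

ω = 32: -0.2 dB, -38.7°; ω = 169: -10.8 dB, -76.7°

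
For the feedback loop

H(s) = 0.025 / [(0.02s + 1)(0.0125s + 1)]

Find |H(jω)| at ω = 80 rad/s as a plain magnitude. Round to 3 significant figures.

At ω = 80 rad/s:
pole (1 + j80·0.02) = 1 + j1.6 → |·| ≈ 1.8868, ∠ ≈ 57.99°
pole (1 + j80·0.0125) = 1 + j1 → |·| ≈ 1.4142, ∠ ≈ 45.00°
|H| = 0.025 · 1 / (1.8868 · 1.4142) ≈ 0.0093692

0.00937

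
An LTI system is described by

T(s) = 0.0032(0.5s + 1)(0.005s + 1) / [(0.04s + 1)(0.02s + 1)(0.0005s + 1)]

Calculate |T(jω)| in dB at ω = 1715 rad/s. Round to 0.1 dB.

At ω = 1715 rad/s:
zero (1 + j1715·0.5) = 1 + j857.5 → |·| ≈ 857.5, ∠ ≈ 89.93°
zero (1 + j1715·0.005) = 1 + j8.575 → |·| ≈ 8.6331, ∠ ≈ 83.35°
pole (1 + j1715·0.04) = 1 + j68.6 → |·| ≈ 68.607, ∠ ≈ 89.16°
pole (1 + j1715·0.02) = 1 + j34.3 → |·| ≈ 34.315, ∠ ≈ 88.33°
pole (1 + j1715·0.0005) = 1 + j0.8575 → |·| ≈ 1.3173, ∠ ≈ 40.61°
|T| = 0.0032 · 857.5 · 8.6331 / (68.607 · 34.315 · 1.3173) ≈ 0.0076386
Gain = 20 log₁₀(0.0076386) ≈ -42.34 dB

-42.3 dB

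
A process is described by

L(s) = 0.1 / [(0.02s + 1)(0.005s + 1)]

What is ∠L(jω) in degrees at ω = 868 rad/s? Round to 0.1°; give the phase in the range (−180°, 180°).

-163.7°

At ω = 868 rad/s:
pole (1 + j868·0.02) = 1 + j17.36 → |·| ≈ 17.389, ∠ ≈ 86.70°
pole (1 + j868·0.005) = 1 + j4.34 → |·| ≈ 4.4537, ∠ ≈ 77.02°
∠L = (0°) − (86.70° + 77.02°) = -163.72°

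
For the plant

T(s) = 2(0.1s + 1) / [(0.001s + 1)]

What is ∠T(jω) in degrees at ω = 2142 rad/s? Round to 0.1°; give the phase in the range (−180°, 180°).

At ω = 2142 rad/s:
zero (1 + j2142·0.1) = 1 + j214.2 → |·| ≈ 214.2, ∠ ≈ 89.73°
pole (1 + j2142·0.001) = 1 + j2.142 → |·| ≈ 2.3639, ∠ ≈ 64.97°
∠T = (89.73°) − (64.97°) = 24.76°

24.8°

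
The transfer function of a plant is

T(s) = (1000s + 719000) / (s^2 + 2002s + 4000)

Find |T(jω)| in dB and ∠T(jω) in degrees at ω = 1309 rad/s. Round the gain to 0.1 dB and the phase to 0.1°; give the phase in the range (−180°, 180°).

-6.4 dB, -61.9°

Substitute s = j1309:
Numerator: 1000(j1309) + 719000 = 719000 + j1309000
Denominator: (j1309)^2 + 2002(j1309) + 4000 = -1709481 + j2620618
|N| = √(719000² + 1309000²) ≈ 1.4935e+06, ∠N ≈ 61.22°
|D| = √(1709481² + 2620618²) ≈ 3.1289e+06, ∠D ≈ 123.12°
|T| = 1.4935e+06 / 3.1289e+06 ≈ 0.47732
Gain = 20 log₁₀(0.47732) ≈ -6.42 dB
∠T = 61.22° − 123.12° = -61.90°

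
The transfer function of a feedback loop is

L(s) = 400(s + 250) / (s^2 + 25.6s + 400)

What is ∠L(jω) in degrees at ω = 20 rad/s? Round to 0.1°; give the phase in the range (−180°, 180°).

At s = jω = j20:
zero (s+250): 250 + j20 → |·| = √(250²+20²) = √62900 ≈ 250.8, ∠ = arctan(20/250) ≈ 4.57°
quadratic: (j20)² + 25.6·j20 + 400 = 0 + j512 → |·| ≈ 512, ∠ ≈ 90.00°
∠L = 4.57° − 90.00° = -85.43°

-85.4°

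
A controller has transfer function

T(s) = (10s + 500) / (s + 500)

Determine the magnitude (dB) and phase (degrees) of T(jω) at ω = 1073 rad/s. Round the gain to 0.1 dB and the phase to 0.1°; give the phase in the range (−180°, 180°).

Substitute s = j1073:
Numerator: 10(j1073) + 500 = 500 + j10730
Denominator: (j1073) + 500 = 500 + j1073
|N| = √(500² + 10730²) ≈ 10742, ∠N ≈ 87.33°
|D| = √(500² + 1073²) ≈ 1183.8, ∠D ≈ 65.02°
|T| = 10742 / 1183.8 ≈ 9.0742
Gain = 20 log₁₀(9.0742) ≈ 19.16 dB
∠T = 87.33° − 65.02° = 22.31°

19.2 dB, 22.3°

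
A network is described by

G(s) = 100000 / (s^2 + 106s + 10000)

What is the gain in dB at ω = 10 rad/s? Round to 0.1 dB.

20.0 dB

At s = jω = j10:
quadratic: (j10)² + 106·j10 + 10000 = 9900 + j1060 → |·| ≈ 9956.6, ∠ ≈ 6.11°
|G| = 100000 / 9956.6 ≈ 10.044
Gain = 20 log₁₀(10.044) ≈ 20.04 dB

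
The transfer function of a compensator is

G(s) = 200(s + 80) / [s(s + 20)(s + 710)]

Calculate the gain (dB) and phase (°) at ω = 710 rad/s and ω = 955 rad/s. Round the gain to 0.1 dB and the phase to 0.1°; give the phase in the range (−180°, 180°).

ω = 710: -71.0 dB, -139.8°; ω = 955: -75.1 dB, -147.0°

At s = jω = j710:
zero (s+80): 80 + j710 → |·| = √(80²+710²) = √510500 ≈ 714.49, ∠ = arctan(710/80) ≈ 83.57°
pole (s+20): 20 + j710 → |·| = √(20²+710²) = √504500 ≈ 710.28, ∠ = arctan(710/20) ≈ 88.39°
pole (s+710): 710 + j710 → |·| = √(710²+710²) = √1008200 ≈ 1004.1, ∠ = arctan(710/710) ≈ 45.00°
pole at origin: |s| = 710, ∠ = 90.00° (in denominator)
|G| = 200 · 714.49 / 5.0637e+08 ≈ 0.0002822
Gain = 20 log₁₀(0.0002822) ≈ -70.99 dB
∠G = 83.57° − 223.39° = -139.82°

At s = jω = j955:
zero (s+80): 80 + j955 → |·| = √(80²+955²) = √918425 ≈ 958.34, ∠ = arctan(955/80) ≈ 85.21°
pole (s+20): 20 + j955 → |·| = √(20²+955²) = √912425 ≈ 955.21, ∠ = arctan(955/20) ≈ 88.80°
pole (s+710): 710 + j955 → |·| = √(710²+955²) = √1416125 ≈ 1190, ∠ = arctan(955/710) ≈ 53.37°
pole at origin: |s| = 955, ∠ = 90.00° (in denominator)
|G| = 200 · 958.34 / 1.0855e+09 ≈ 0.00017657
Gain = 20 log₁₀(0.00017657) ≈ -75.06 dB
∠G = 85.21° − 232.17° = -146.96°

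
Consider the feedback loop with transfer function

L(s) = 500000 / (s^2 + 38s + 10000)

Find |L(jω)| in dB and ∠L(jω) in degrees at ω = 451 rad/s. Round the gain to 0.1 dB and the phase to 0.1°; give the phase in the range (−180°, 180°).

8.2 dB, -174.9°

At s = jω = j451:
quadratic: (j451)² + 38·j451 + 10000 = -193401 + j17138 → |·| ≈ 1.9416e+05, ∠ ≈ 174.94°
|L| = 500000 / 1.9416e+05 ≈ 2.5752
Gain = 20 log₁₀(2.5752) ≈ 8.22 dB
∠L = 0.00° − 174.94° = -174.94°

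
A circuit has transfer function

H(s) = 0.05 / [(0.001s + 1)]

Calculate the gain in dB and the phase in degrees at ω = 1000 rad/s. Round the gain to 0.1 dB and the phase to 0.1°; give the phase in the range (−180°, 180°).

-29.0 dB, -45.0°

At ω = 1000 rad/s:
pole (1 + j1000·0.001) = 1 + j1 → |·| ≈ 1.4142, ∠ ≈ 45.00°
|H| = 0.05 · 1 / (1.4142) ≈ 0.035356
Gain = 20 log₁₀(0.035356) ≈ -29.03 dB
∠H = (0°) − (45.00°) = -45.00°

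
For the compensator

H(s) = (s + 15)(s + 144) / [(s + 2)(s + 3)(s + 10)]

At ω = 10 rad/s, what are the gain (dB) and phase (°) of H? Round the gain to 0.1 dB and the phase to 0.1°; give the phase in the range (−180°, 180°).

4.8 dB, -159.3°

At s = jω = j10:
zero (s+15): 15 + j10 → |·| = √(15²+10²) = √325 ≈ 18.028, ∠ = arctan(10/15) ≈ 33.69°
zero (s+144): 144 + j10 → |·| = √(144²+10²) = √20836 ≈ 144.35, ∠ = arctan(10/144) ≈ 3.97°
pole (s+2): 2 + j10 → |·| = √(2²+10²) = √104 ≈ 10.198, ∠ = arctan(10/2) ≈ 78.69°
pole (s+3): 3 + j10 → |·| = √(3²+10²) = √109 ≈ 10.44, ∠ = arctan(10/3) ≈ 73.30°
pole (s+10): 10 + j10 → |·| = √(10²+10²) = √200 ≈ 14.142, ∠ = arctan(10/10) ≈ 45.00°
|H| = 1 · 2602.3 / 1505.7 ≈ 1.7283
Gain = 20 log₁₀(1.7283) ≈ 4.75 dB
∠H = 37.66° − 196.99° = -159.33°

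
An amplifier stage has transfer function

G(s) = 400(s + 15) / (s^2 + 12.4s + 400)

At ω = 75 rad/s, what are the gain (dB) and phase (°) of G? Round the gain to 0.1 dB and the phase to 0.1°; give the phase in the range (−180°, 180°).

15.2 dB, -91.2°

At s = jω = j75:
zero (s+15): 15 + j75 → |·| = √(15²+75²) = √5850 ≈ 76.485, ∠ = arctan(75/15) ≈ 78.69°
quadratic: (j75)² + 12.4·j75 + 400 = -5225 + j930 → |·| ≈ 5307.1, ∠ ≈ 169.91°
|G| = 400 · 76.485 / 5307.1 ≈ 5.7647
Gain = 20 log₁₀(5.7647) ≈ 15.22 dB
∠G = 78.69° − 169.91° = -91.22°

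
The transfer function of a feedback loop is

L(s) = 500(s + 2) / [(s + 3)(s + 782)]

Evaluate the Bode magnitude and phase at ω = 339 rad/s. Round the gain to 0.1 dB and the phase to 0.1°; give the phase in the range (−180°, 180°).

At s = jω = j339:
zero (s+2): 2 + j339 → |·| = √(2²+339²) = √114925 ≈ 339.01, ∠ = arctan(339/2) ≈ 89.66°
pole (s+3): 3 + j339 → |·| = √(3²+339²) = √114930 ≈ 339.01, ∠ = arctan(339/3) ≈ 89.49°
pole (s+782): 782 + j339 → |·| = √(782²+339²) = √726445 ≈ 852.32, ∠ = arctan(339/782) ≈ 23.44°
|L| = 500 · 339.01 / 2.8895e+05 ≈ 0.58662
Gain = 20 log₁₀(0.58662) ≈ -4.63 dB
∠L = 89.66° − 112.93° = -23.27°

-4.6 dB, -23.3°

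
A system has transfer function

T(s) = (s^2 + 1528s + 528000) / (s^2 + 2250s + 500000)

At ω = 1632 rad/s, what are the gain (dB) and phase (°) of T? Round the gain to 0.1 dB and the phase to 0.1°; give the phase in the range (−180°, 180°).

-2.3 dB, 10.1°

Substitute s = j1632:
Numerator: (j1632)^2 + 1528(j1632) + 528000 = -2135424 + j2493696
Denominator: (j1632)^2 + 2250(j1632) + 500000 = -2163424 + j3672000
|N| = √(2135424² + 2493696²) ≈ 3.2831e+06, ∠N ≈ 130.57°
|D| = √(2163424² + 3672000²) ≈ 4.2619e+06, ∠D ≈ 120.51°
|T| = 3.2831e+06 / 4.2619e+06 ≈ 0.77034
Gain = 20 log₁₀(0.77034) ≈ -2.27 dB
∠T = 130.57° − 120.51° = 10.06°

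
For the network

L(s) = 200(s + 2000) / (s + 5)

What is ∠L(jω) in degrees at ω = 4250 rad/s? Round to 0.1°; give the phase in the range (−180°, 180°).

At s = jω = j4250:
zero (s+2000): 2000 + j4250 → |·| = √(2000²+4250²) = √22062500 ≈ 4697.1, ∠ = arctan(4250/2000) ≈ 64.80°
pole (s+5): 5 + j4250 → |·| = √(5²+4250²) = √18062525 ≈ 4250, ∠ = arctan(4250/5) ≈ 89.93°
∠L = 64.80° − 89.93° = -25.13°

-25.1°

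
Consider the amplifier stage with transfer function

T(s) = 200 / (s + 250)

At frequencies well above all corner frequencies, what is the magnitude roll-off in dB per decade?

Each pole contributes −20 dB/decade at high frequency; each zero contributes +20 dB/decade.
Net: 0 zero(s) − 1 pole(s) → -20 dB/decade.

-20 dB/decade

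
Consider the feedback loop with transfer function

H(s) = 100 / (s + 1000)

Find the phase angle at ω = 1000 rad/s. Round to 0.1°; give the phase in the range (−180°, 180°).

Substitute s = j1000:
Numerator: 100 = 100 + j0
Denominator: (j1000) + 1000 = 1000 + j1000
|N| = √(100² + 0²) ≈ 100, ∠N ≈ 0.00°
|D| = √(1000² + 1000²) ≈ 1414.2, ∠D ≈ 45.00°
∠H = 0.00° − 45.00° = -45.00°

-45.0°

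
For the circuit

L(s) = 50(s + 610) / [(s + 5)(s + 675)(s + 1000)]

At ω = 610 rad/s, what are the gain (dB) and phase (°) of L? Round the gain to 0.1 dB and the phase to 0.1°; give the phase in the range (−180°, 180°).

-83.6 dB, -118.0°

At s = jω = j610:
zero (s+610): 610 + j610 → |·| = √(610²+610²) = √744200 ≈ 862.67, ∠ = arctan(610/610) ≈ 45.00°
pole (s+5): 5 + j610 → |·| = √(5²+610²) = √372125 ≈ 610.02, ∠ = arctan(610/5) ≈ 89.53°
pole (s+675): 675 + j610 → |·| = √(675²+610²) = √827725 ≈ 909.79, ∠ = arctan(610/675) ≈ 42.10°
pole (s+1000): 1000 + j610 → |·| = √(1000²+610²) = √1372100 ≈ 1171.4, ∠ = arctan(610/1000) ≈ 31.38°
|L| = 50 · 862.67 / 6.5012e+08 ≈ 6.6347e-05
Gain = 20 log₁₀(6.6347e-05) ≈ -83.56 dB
∠L = 45.00° − 163.01° = -118.01°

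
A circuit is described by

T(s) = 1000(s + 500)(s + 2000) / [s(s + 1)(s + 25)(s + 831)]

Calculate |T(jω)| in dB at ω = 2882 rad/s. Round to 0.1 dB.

-76.9 dB

At s = jω = j2882:
zero (s+500): 500 + j2882 → |·| = √(500²+2882²) = √8555924 ≈ 2925.1, ∠ = arctan(2882/500) ≈ 80.16°
zero (s+2000): 2000 + j2882 → |·| = √(2000²+2882²) = √12305924 ≈ 3508, ∠ = arctan(2882/2000) ≈ 55.24°
pole (s+1): 1 + j2882 → |·| = √(1²+2882²) = √8305925 ≈ 2882, ∠ = arctan(2882/1) ≈ 89.98°
pole (s+25): 25 + j2882 → |·| = √(25²+2882²) = √8306549 ≈ 2882.1, ∠ = arctan(2882/25) ≈ 89.50°
pole (s+831): 831 + j2882 → |·| = √(831²+2882²) = √8996485 ≈ 2999.4, ∠ = arctan(2882/831) ≈ 73.92°
pole at origin: |s| = 2882, ∠ = 90.00° (in denominator)
|T| = 1000 · 1.0261e+07 / 7.1801e+13 ≈ 0.00014291
Gain = 20 log₁₀(0.00014291) ≈ -76.90 dB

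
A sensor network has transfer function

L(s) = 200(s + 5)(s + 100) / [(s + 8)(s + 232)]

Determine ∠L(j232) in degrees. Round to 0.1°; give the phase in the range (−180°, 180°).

22.4°

At s = jω = j232:
zero (s+5): 5 + j232 → |·| = √(5²+232²) = √53849 ≈ 232.05, ∠ = arctan(232/5) ≈ 88.77°
zero (s+100): 100 + j232 → |·| = √(100²+232²) = √63824 ≈ 252.63, ∠ = arctan(232/100) ≈ 66.68°
pole (s+8): 8 + j232 → |·| = √(8²+232²) = √53888 ≈ 232.14, ∠ = arctan(232/8) ≈ 88.03°
pole (s+232): 232 + j232 → |·| = √(232²+232²) = √107648 ≈ 328.1, ∠ = arctan(232/232) ≈ 45.00°
∠L = 155.45° − 133.03° = 22.42°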